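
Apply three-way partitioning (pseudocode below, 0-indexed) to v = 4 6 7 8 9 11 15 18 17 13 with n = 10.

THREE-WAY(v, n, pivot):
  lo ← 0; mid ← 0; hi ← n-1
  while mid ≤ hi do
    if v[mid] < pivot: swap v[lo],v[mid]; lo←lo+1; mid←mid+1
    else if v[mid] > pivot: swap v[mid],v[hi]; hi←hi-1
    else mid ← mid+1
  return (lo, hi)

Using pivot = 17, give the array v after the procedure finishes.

4 6 7 8 9 11 15 13 17 18

pivot = 17; lo=0, mid=0, hi=9
v[mid]=4<17: swap v[0],v[0]; lo=1,mid=1 → 4 6 7 8 9 11 15 18 17 13
v[mid]=6<17: swap v[1],v[1]; lo=2,mid=2 → 4 6 7 8 9 11 15 18 17 13
v[mid]=7<17: swap v[2],v[2]; lo=3,mid=3 → 4 6 7 8 9 11 15 18 17 13
v[mid]=8<17: swap v[3],v[3]; lo=4,mid=4 → 4 6 7 8 9 11 15 18 17 13
v[mid]=9<17: swap v[4],v[4]; lo=5,mid=5 → 4 6 7 8 9 11 15 18 17 13
v[mid]=11<17: swap v[5],v[5]; lo=6,mid=6 → 4 6 7 8 9 11 15 18 17 13
v[mid]=15<17: swap v[6],v[6]; lo=7,mid=7 → 4 6 7 8 9 11 15 18 17 13
v[mid]=18>17: swap v[7],v[9]; hi=8 → 4 6 7 8 9 11 15 13 17 18
v[mid]=13<17: swap v[7],v[7]; lo=8,mid=8 → 4 6 7 8 9 11 15 13 17 18
v[mid]=17=17: mid=9
end: lo=8, hi=8; v = 4 6 7 8 9 11 15 13 17 18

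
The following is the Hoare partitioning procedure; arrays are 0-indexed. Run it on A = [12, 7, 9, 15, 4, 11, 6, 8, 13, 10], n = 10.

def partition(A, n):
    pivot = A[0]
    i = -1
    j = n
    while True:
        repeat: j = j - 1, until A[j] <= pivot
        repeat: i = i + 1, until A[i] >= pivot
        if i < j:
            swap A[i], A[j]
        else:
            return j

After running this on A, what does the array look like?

pivot = A[0] = 12; i = -1, j = 10
j→9 (A[9]=10≤12), i→0 (A[0]=12≥12); i<j, swap → [10, 7, 9, 15, 4, 11, 6, 8, 13, 12]
j→7 (A[7]=8≤12), i→3 (A[3]=15≥12); i<j, swap → [10, 7, 9, 8, 4, 11, 6, 15, 13, 12]
j→6, i→7; i≥j, return j=6. A = [10, 7, 9, 8, 4, 11, 6, 15, 13, 12]

[10, 7, 9, 8, 4, 11, 6, 15, 13, 12]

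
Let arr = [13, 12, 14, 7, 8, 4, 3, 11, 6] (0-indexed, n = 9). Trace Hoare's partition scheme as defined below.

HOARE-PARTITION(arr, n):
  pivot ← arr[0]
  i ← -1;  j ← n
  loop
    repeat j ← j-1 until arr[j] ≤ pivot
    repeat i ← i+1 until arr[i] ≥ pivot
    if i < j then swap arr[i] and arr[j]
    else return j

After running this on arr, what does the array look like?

pivot = arr[0] = 13; i = -1, j = 9
j→8 (arr[8]=6≤13), i→0 (arr[0]=13≥13); i<j, swap → [6, 12, 14, 7, 8, 4, 3, 11, 13]
j→7 (arr[7]=11≤13), i→2 (arr[2]=14≥13); i<j, swap → [6, 12, 11, 7, 8, 4, 3, 14, 13]
j→6, i→7; i≥j, return j=6. arr = [6, 12, 11, 7, 8, 4, 3, 14, 13]

[6, 12, 11, 7, 8, 4, 3, 14, 13]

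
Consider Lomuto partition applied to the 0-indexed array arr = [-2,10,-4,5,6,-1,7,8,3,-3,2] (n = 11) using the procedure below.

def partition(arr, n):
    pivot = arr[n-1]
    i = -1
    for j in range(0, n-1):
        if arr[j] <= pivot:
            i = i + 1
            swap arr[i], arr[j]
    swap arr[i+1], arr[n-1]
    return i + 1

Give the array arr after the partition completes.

[-2,-4,-1,-3,2,10,7,8,3,5,6]

pivot=2, i=-1
j=0: -2≤2, i=0, swap(0,0) ⇒ [-2,10,-4,5,6,-1,7,8,3,-3,2]
j=1: 10>2, skip
j=2: -4≤2, i=1, swap(1,2) ⇒ [-2,-4,10,5,6,-1,7,8,3,-3,2]
j=3: 5>2, skip
j=4: 6>2, skip
j=5: -1≤2, i=2, swap(2,5) ⇒ [-2,-4,-1,5,6,10,7,8,3,-3,2]
j=6: 7>2, skip
j=7: 8>2, skip
j=8: 3>2, skip
j=9: -3≤2, i=3, swap(3,9) ⇒ [-2,-4,-1,-3,6,10,7,8,3,5,2]
swap(4,10) ⇒ [-2,-4,-1,-3,2,10,7,8,3,5,6]; return 4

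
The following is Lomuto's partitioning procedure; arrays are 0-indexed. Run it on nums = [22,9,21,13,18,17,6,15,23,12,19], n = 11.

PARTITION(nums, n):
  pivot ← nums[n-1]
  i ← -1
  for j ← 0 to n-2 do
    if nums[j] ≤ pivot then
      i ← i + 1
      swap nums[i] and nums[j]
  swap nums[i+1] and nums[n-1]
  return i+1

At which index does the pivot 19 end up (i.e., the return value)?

pivot=19, i=-1
j=0: 22>19, skip
j=1: 9≤19, i=0, swap(0,1) ⇒ [9,22,21,13,18,17,6,15,23,12,19]
j=2: 21>19, skip
j=3: 13≤19, i=1, swap(1,3) ⇒ [9,13,21,22,18,17,6,15,23,12,19]
j=4: 18≤19, i=2, swap(2,4) ⇒ [9,13,18,22,21,17,6,15,23,12,19]
j=5: 17≤19, i=3, swap(3,5) ⇒ [9,13,18,17,21,22,6,15,23,12,19]
j=6: 6≤19, i=4, swap(4,6) ⇒ [9,13,18,17,6,22,21,15,23,12,19]
j=7: 15≤19, i=5, swap(5,7) ⇒ [9,13,18,17,6,15,21,22,23,12,19]
j=8: 23>19, skip
j=9: 12≤19, i=6, swap(6,9) ⇒ [9,13,18,17,6,15,12,22,23,21,19]
swap(7,10) ⇒ [9,13,18,17,6,15,12,19,23,21,22]; return 7

7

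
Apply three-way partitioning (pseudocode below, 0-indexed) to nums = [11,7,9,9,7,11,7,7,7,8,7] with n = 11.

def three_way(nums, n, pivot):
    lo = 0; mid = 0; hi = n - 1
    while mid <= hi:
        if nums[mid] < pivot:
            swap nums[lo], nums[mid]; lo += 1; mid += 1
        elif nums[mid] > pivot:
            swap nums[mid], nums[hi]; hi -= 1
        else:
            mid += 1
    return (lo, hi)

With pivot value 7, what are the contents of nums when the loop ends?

pivot = 7; lo=0, mid=0, hi=10
nums[mid]=11>7: swap nums[0],nums[10]; hi=9 → [7,7,9,9,7,11,7,7,7,8,11]
nums[mid]=7=7: mid=1
nums[mid]=7=7: mid=2
nums[mid]=9>7: swap nums[2],nums[9]; hi=8 → [7,7,8,9,7,11,7,7,7,9,11]
nums[mid]=8>7: swap nums[2],nums[8]; hi=7 → [7,7,7,9,7,11,7,7,8,9,11]
nums[mid]=7=7: mid=3
nums[mid]=9>7: swap nums[3],nums[7]; hi=6 → [7,7,7,7,7,11,7,9,8,9,11]
nums[mid]=7=7: mid=4
nums[mid]=7=7: mid=5
nums[mid]=11>7: swap nums[5],nums[6]; hi=5 → [7,7,7,7,7,7,11,9,8,9,11]
nums[mid]=7=7: mid=6
end: lo=0, hi=5; nums = [7,7,7,7,7,7,11,9,8,9,11]

[7,7,7,7,7,7,11,9,8,9,11]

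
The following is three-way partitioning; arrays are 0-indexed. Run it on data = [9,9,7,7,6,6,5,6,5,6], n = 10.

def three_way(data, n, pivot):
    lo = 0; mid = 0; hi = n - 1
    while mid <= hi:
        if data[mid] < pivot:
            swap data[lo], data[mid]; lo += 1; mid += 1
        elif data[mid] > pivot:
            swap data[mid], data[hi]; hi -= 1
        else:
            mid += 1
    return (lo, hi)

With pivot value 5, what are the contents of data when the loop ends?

[5,5,7,6,6,7,6,9,6,9]

pivot = 5; lo=0, mid=0, hi=9
data[mid]=9>5: swap data[0],data[9]; hi=8 → [6,9,7,7,6,6,5,6,5,9]
data[mid]=6>5: swap data[0],data[8]; hi=7 → [5,9,7,7,6,6,5,6,6,9]
data[mid]=5=5: mid=1
data[mid]=9>5: swap data[1],data[7]; hi=6 → [5,6,7,7,6,6,5,9,6,9]
data[mid]=6>5: swap data[1],data[6]; hi=5 → [5,5,7,7,6,6,6,9,6,9]
data[mid]=5=5: mid=2
data[mid]=7>5: swap data[2],data[5]; hi=4 → [5,5,6,7,6,7,6,9,6,9]
data[mid]=6>5: swap data[2],data[4]; hi=3 → [5,5,6,7,6,7,6,9,6,9]
data[mid]=6>5: swap data[2],data[3]; hi=2 → [5,5,7,6,6,7,6,9,6,9]
data[mid]=7>5: swap data[2],data[2]; hi=1 → [5,5,7,6,6,7,6,9,6,9]
end: lo=0, hi=1; data = [5,5,7,6,6,7,6,9,6,9]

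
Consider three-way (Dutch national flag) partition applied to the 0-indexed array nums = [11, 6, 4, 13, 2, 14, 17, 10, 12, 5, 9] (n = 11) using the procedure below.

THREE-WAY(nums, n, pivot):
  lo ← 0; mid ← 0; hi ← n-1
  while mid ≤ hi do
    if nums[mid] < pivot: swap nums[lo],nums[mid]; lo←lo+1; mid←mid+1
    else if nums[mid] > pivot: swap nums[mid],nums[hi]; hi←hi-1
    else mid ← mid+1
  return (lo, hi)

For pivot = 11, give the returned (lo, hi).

(6, 6)

pivot = 11; lo=0, mid=0, hi=10
nums[mid]=11=11: mid=1
nums[mid]=6<11: swap nums[0],nums[1]; lo=1,mid=2 → [6, 11, 4, 13, 2, 14, 17, 10, 12, 5, 9]
nums[mid]=4<11: swap nums[1],nums[2]; lo=2,mid=3 → [6, 4, 11, 13, 2, 14, 17, 10, 12, 5, 9]
nums[mid]=13>11: swap nums[3],nums[10]; hi=9 → [6, 4, 11, 9, 2, 14, 17, 10, 12, 5, 13]
nums[mid]=9<11: swap nums[2],nums[3]; lo=3,mid=4 → [6, 4, 9, 11, 2, 14, 17, 10, 12, 5, 13]
nums[mid]=2<11: swap nums[3],nums[4]; lo=4,mid=5 → [6, 4, 9, 2, 11, 14, 17, 10, 12, 5, 13]
nums[mid]=14>11: swap nums[5],nums[9]; hi=8 → [6, 4, 9, 2, 11, 5, 17, 10, 12, 14, 13]
nums[mid]=5<11: swap nums[4],nums[5]; lo=5,mid=6 → [6, 4, 9, 2, 5, 11, 17, 10, 12, 14, 13]
nums[mid]=17>11: swap nums[6],nums[8]; hi=7 → [6, 4, 9, 2, 5, 11, 12, 10, 17, 14, 13]
nums[mid]=12>11: swap nums[6],nums[7]; hi=6 → [6, 4, 9, 2, 5, 11, 10, 12, 17, 14, 13]
nums[mid]=10<11: swap nums[5],nums[6]; lo=6,mid=7 → [6, 4, 9, 2, 5, 10, 11, 12, 17, 14, 13]
end: lo=6, hi=6; nums = [6, 4, 9, 2, 5, 10, 11, 12, 17, 14, 13]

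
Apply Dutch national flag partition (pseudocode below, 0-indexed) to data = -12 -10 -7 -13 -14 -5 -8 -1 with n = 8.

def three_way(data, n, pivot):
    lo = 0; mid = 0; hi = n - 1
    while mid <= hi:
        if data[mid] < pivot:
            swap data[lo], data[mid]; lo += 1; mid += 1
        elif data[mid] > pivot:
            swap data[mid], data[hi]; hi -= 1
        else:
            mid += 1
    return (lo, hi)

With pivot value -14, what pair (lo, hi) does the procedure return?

(0, 0)

pivot = -14; lo=0, mid=0, hi=7
data[mid]=-12>-14: swap data[0],data[7]; hi=6 → -1 -10 -7 -13 -14 -5 -8 -12
data[mid]=-1>-14: swap data[0],data[6]; hi=5 → -8 -10 -7 -13 -14 -5 -1 -12
data[mid]=-8>-14: swap data[0],data[5]; hi=4 → -5 -10 -7 -13 -14 -8 -1 -12
data[mid]=-5>-14: swap data[0],data[4]; hi=3 → -14 -10 -7 -13 -5 -8 -1 -12
data[mid]=-14=-14: mid=1
data[mid]=-10>-14: swap data[1],data[3]; hi=2 → -14 -13 -7 -10 -5 -8 -1 -12
data[mid]=-13>-14: swap data[1],data[2]; hi=1 → -14 -7 -13 -10 -5 -8 -1 -12
data[mid]=-7>-14: swap data[1],data[1]; hi=0 → -14 -7 -13 -10 -5 -8 -1 -12
end: lo=0, hi=0; data = -14 -7 -13 -10 -5 -8 -1 -12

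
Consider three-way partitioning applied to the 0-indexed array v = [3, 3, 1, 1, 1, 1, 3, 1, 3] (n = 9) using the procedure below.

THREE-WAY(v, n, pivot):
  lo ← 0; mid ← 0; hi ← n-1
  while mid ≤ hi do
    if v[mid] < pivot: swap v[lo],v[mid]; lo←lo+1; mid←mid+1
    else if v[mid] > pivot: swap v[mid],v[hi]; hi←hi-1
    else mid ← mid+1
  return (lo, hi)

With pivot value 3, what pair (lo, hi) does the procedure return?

(5, 8)

pivot = 3; lo=0, mid=0, hi=8
v[mid]=3=3: mid=1
v[mid]=3=3: mid=2
v[mid]=1<3: swap v[0],v[2]; lo=1,mid=3 → [1, 3, 3, 1, 1, 1, 3, 1, 3]
v[mid]=1<3: swap v[1],v[3]; lo=2,mid=4 → [1, 1, 3, 3, 1, 1, 3, 1, 3]
v[mid]=1<3: swap v[2],v[4]; lo=3,mid=5 → [1, 1, 1, 3, 3, 1, 3, 1, 3]
v[mid]=1<3: swap v[3],v[5]; lo=4,mid=6 → [1, 1, 1, 1, 3, 3, 3, 1, 3]
v[mid]=3=3: mid=7
v[mid]=1<3: swap v[4],v[7]; lo=5,mid=8 → [1, 1, 1, 1, 1, 3, 3, 3, 3]
v[mid]=3=3: mid=9
end: lo=5, hi=8; v = [1, 1, 1, 1, 1, 3, 3, 3, 3]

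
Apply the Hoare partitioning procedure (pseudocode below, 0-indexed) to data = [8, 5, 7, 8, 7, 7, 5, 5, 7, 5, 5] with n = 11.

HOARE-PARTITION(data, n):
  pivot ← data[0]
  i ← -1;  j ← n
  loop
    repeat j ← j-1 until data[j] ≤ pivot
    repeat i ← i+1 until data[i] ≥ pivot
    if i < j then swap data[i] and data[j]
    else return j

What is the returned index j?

pivot = data[0] = 8; i = -1, j = 11
j→10 (data[10]=5≤8), i→0 (data[0]=8≥8); i<j, swap → [5, 5, 7, 8, 7, 7, 5, 5, 7, 5, 8]
j→9 (data[9]=5≤8), i→3 (data[3]=8≥8); i<j, swap → [5, 5, 7, 5, 7, 7, 5, 5, 7, 8, 8]
j→8, i→9; i≥j, return j=8. data = [5, 5, 7, 5, 7, 7, 5, 5, 7, 8, 8]

8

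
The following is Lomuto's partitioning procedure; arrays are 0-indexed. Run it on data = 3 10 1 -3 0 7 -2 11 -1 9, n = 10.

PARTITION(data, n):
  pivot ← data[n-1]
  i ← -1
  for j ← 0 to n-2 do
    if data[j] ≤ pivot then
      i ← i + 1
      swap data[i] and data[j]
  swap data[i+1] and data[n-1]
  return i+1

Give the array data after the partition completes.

3 1 -3 0 7 -2 -1 9 10 11

pivot=9, i=-1
j=0: 3≤9, i=0, swap(0,0) ⇒ 3 10 1 -3 0 7 -2 11 -1 9
j=1: 10>9, skip
j=2: 1≤9, i=1, swap(1,2) ⇒ 3 1 10 -3 0 7 -2 11 -1 9
j=3: -3≤9, i=2, swap(2,3) ⇒ 3 1 -3 10 0 7 -2 11 -1 9
j=4: 0≤9, i=3, swap(3,4) ⇒ 3 1 -3 0 10 7 -2 11 -1 9
j=5: 7≤9, i=4, swap(4,5) ⇒ 3 1 -3 0 7 10 -2 11 -1 9
j=6: -2≤9, i=5, swap(5,6) ⇒ 3 1 -3 0 7 -2 10 11 -1 9
j=7: 11>9, skip
j=8: -1≤9, i=6, swap(6,8) ⇒ 3 1 -3 0 7 -2 -1 11 10 9
swap(7,9) ⇒ 3 1 -3 0 7 -2 -1 9 10 11; return 7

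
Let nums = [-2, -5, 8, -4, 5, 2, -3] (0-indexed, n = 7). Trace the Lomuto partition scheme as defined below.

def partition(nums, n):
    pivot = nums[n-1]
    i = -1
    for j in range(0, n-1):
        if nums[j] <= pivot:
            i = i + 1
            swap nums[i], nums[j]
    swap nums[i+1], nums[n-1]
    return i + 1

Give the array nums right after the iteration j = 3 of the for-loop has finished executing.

[-5, -4, 8, -2, 5, 2, -3]

pivot = nums[6] = -3; i = -1
j=0: nums[0]=-2 > -3 → no swap
j=1: nums[1]=-5 ≤ -3 → i=0, swap nums[0],nums[1] → [-5, -2, 8, -4, 5, 2, -3]
j=2: nums[2]=8 > -3 → no swap
j=3: nums[3]=-4 ≤ -3 → i=1, swap nums[1],nums[3] → [-5, -4, 8, -2, 5, 2, -3]
(after j=3) nums = [-5, -4, 8, -2, 5, 2, -3]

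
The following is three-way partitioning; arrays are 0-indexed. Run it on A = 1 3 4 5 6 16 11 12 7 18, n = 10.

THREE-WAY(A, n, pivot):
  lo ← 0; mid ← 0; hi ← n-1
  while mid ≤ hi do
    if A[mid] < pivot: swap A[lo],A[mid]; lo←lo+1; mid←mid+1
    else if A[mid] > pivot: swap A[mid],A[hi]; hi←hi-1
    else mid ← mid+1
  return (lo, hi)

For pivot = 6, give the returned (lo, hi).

(4, 4)

pivot = 6; lo=0, mid=0, hi=9
A[mid]=1<6: swap A[0],A[0]; lo=1,mid=1 → 1 3 4 5 6 16 11 12 7 18
A[mid]=3<6: swap A[1],A[1]; lo=2,mid=2 → 1 3 4 5 6 16 11 12 7 18
A[mid]=4<6: swap A[2],A[2]; lo=3,mid=3 → 1 3 4 5 6 16 11 12 7 18
A[mid]=5<6: swap A[3],A[3]; lo=4,mid=4 → 1 3 4 5 6 16 11 12 7 18
A[mid]=6=6: mid=5
A[mid]=16>6: swap A[5],A[9]; hi=8 → 1 3 4 5 6 18 11 12 7 16
A[mid]=18>6: swap A[5],A[8]; hi=7 → 1 3 4 5 6 7 11 12 18 16
A[mid]=7>6: swap A[5],A[7]; hi=6 → 1 3 4 5 6 12 11 7 18 16
A[mid]=12>6: swap A[5],A[6]; hi=5 → 1 3 4 5 6 11 12 7 18 16
A[mid]=11>6: swap A[5],A[5]; hi=4 → 1 3 4 5 6 11 12 7 18 16
end: lo=4, hi=4; A = 1 3 4 5 6 11 12 7 18 16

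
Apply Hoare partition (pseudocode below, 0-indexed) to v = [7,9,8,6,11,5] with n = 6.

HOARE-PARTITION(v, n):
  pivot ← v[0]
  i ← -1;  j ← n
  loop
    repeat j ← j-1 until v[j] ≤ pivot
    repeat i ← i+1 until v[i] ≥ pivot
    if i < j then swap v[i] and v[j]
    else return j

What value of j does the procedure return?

pivot = v[0] = 7; i = -1, j = 6
j→5 (v[5]=5≤7), i→0 (v[0]=7≥7); i<j, swap → [5,9,8,6,11,7]
j→3 (v[3]=6≤7), i→1 (v[1]=9≥7); i<j, swap → [5,6,8,9,11,7]
j→1, i→2; i≥j, return j=1. v = [5,6,8,9,11,7]

1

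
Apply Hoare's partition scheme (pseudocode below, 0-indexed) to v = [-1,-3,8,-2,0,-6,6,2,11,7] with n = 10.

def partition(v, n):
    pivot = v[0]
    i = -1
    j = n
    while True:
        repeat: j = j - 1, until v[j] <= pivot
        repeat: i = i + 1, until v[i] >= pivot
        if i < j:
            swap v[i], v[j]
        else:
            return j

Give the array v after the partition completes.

pivot=-1
j stops at 5 (-6), i stops at 0 (-1); swap ⇒ [-6,-3,8,-2,0,-1,6,2,11,7]
j stops at 3 (-2), i stops at 2 (8); swap ⇒ [-6,-3,-2,8,0,-1,6,2,11,7]
j stops at 2, i stops at 3; i≥j ⇒ return 2. v=[-6,-3,-2,8,0,-1,6,2,11,7]

[-6,-3,-2,8,0,-1,6,2,11,7]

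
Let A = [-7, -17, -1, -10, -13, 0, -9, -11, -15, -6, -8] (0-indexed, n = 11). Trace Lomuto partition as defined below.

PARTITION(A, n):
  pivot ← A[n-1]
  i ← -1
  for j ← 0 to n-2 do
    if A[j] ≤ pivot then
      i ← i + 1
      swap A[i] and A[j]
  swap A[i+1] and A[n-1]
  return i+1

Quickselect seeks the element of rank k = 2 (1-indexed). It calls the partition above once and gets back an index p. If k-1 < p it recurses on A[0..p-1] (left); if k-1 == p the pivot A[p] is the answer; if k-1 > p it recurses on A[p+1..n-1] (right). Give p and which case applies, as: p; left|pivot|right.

pivot = A[10] = -8; i = -1
j=0: A[0]=-7 > -8 → no swap
j=1: A[1]=-17 ≤ -8 → i=0, swap A[0],A[1] → [-17, -7, -1, -10, -13, 0, -9, -11, -15, -6, -8]
j=2: A[2]=-1 > -8 → no swap
j=3: A[3]=-10 ≤ -8 → i=1, swap A[1],A[3] → [-17, -10, -1, -7, -13, 0, -9, -11, -15, -6, -8]
j=4: A[4]=-13 ≤ -8 → i=2, swap A[2],A[4] → [-17, -10, -13, -7, -1, 0, -9, -11, -15, -6, -8]
j=5: A[5]=0 > -8 → no swap
j=6: A[6]=-9 ≤ -8 → i=3, swap A[3],A[6] → [-17, -10, -13, -9, -1, 0, -7, -11, -15, -6, -8]
j=7: A[7]=-11 ≤ -8 → i=4, swap A[4],A[7] → [-17, -10, -13, -9, -11, 0, -7, -1, -15, -6, -8]
j=8: A[8]=-15 ≤ -8 → i=5, swap A[5],A[8] → [-17, -10, -13, -9, -11, -15, -7, -1, 0, -6, -8]
j=9: A[9]=-6 > -8 → no swap
final swap A[6],A[10] → [-17, -10, -13, -9, -11, -15, -8, -1, 0, -6, -7]; return 6
p = 6; k-1 = 1 < 6 ⇒ left

6; left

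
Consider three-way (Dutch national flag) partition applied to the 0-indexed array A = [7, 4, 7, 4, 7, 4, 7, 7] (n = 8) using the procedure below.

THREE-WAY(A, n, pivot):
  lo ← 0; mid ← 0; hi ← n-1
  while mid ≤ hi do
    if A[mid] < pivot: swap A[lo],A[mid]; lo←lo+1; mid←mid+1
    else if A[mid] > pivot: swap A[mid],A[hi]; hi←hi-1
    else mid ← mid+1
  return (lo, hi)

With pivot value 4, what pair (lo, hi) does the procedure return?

lo=0 mid=0 hi=7
7>4: swap(0,7), hi=6 ⇒ [7, 4, 7, 4, 7, 4, 7, 7]
7>4: swap(0,6), hi=5 ⇒ [7, 4, 7, 4, 7, 4, 7, 7]
7>4: swap(0,5), hi=4 ⇒ [4, 4, 7, 4, 7, 7, 7, 7]
4=4: mid=1
4=4: mid=2
7>4: swap(2,4), hi=3 ⇒ [4, 4, 7, 4, 7, 7, 7, 7]
7>4: swap(2,3), hi=2 ⇒ [4, 4, 4, 7, 7, 7, 7, 7]
4=4: mid=3
done. lo=0 hi=2; A=[4, 4, 4, 7, 7, 7, 7, 7]

(0, 2)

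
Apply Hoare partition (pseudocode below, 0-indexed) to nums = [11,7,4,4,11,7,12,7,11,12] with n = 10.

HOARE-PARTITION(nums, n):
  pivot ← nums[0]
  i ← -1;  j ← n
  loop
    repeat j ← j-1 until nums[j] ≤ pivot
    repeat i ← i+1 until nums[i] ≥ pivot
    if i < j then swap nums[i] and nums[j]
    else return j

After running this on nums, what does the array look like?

pivot = nums[0] = 11; i = -1, j = 10
j→8 (nums[8]=11≤11), i→0 (nums[0]=11≥11); i<j, swap → [11,7,4,4,11,7,12,7,11,12]
j→7 (nums[7]=7≤11), i→4 (nums[4]=11≥11); i<j, swap → [11,7,4,4,7,7,12,11,11,12]
j→5, i→6; i≥j, return j=5. nums = [11,7,4,4,7,7,12,11,11,12]

[11,7,4,4,7,7,12,11,11,12]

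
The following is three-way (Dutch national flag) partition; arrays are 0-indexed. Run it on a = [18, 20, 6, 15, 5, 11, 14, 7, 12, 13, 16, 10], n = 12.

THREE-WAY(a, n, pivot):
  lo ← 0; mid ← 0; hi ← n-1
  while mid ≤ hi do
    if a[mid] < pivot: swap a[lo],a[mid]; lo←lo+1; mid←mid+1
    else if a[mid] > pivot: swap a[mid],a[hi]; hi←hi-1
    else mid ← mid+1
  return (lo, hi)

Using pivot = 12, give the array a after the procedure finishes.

pivot = 12; lo=0, mid=0, hi=11
a[mid]=18>12: swap a[0],a[11]; hi=10 → [10, 20, 6, 15, 5, 11, 14, 7, 12, 13, 16, 18]
a[mid]=10<12: swap a[0],a[0]; lo=1,mid=1 → [10, 20, 6, 15, 5, 11, 14, 7, 12, 13, 16, 18]
a[mid]=20>12: swap a[1],a[10]; hi=9 → [10, 16, 6, 15, 5, 11, 14, 7, 12, 13, 20, 18]
a[mid]=16>12: swap a[1],a[9]; hi=8 → [10, 13, 6, 15, 5, 11, 14, 7, 12, 16, 20, 18]
a[mid]=13>12: swap a[1],a[8]; hi=7 → [10, 12, 6, 15, 5, 11, 14, 7, 13, 16, 20, 18]
a[mid]=12=12: mid=2
a[mid]=6<12: swap a[1],a[2]; lo=2,mid=3 → [10, 6, 12, 15, 5, 11, 14, 7, 13, 16, 20, 18]
a[mid]=15>12: swap a[3],a[7]; hi=6 → [10, 6, 12, 7, 5, 11, 14, 15, 13, 16, 20, 18]
a[mid]=7<12: swap a[2],a[3]; lo=3,mid=4 → [10, 6, 7, 12, 5, 11, 14, 15, 13, 16, 20, 18]
a[mid]=5<12: swap a[3],a[4]; lo=4,mid=5 → [10, 6, 7, 5, 12, 11, 14, 15, 13, 16, 20, 18]
a[mid]=11<12: swap a[4],a[5]; lo=5,mid=6 → [10, 6, 7, 5, 11, 12, 14, 15, 13, 16, 20, 18]
a[mid]=14>12: swap a[6],a[6]; hi=5 → [10, 6, 7, 5, 11, 12, 14, 15, 13, 16, 20, 18]
end: lo=5, hi=5; a = [10, 6, 7, 5, 11, 12, 14, 15, 13, 16, 20, 18]

[10, 6, 7, 5, 11, 12, 14, 15, 13, 16, 20, 18]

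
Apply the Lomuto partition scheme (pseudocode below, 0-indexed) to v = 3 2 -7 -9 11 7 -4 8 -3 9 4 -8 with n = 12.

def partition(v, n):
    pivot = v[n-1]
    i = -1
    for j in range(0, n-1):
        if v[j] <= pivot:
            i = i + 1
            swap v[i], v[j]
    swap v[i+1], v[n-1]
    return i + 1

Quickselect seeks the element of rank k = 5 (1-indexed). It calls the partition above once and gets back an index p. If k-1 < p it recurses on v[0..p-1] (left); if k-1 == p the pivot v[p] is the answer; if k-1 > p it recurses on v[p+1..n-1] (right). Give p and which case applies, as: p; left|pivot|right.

1; right

pivot = v[11] = -8; i = -1
j=0: v[0]=3 > -8 → no swap
j=1: v[1]=2 > -8 → no swap
j=2: v[2]=-7 > -8 → no swap
j=3: v[3]=-9 ≤ -8 → i=0, swap v[0],v[3] → -9 2 -7 3 11 7 -4 8 -3 9 4 -8
j=4: v[4]=11 > -8 → no swap
j=5: v[5]=7 > -8 → no swap
j=6: v[6]=-4 > -8 → no swap
j=7: v[7]=8 > -8 → no swap
j=8: v[8]=-3 > -8 → no swap
j=9: v[9]=9 > -8 → no swap
j=10: v[10]=4 > -8 → no swap
final swap v[1],v[11] → -9 -8 -7 3 11 7 -4 8 -3 9 4 2; return 1
p = 1; k-1 = 4 > 1 ⇒ right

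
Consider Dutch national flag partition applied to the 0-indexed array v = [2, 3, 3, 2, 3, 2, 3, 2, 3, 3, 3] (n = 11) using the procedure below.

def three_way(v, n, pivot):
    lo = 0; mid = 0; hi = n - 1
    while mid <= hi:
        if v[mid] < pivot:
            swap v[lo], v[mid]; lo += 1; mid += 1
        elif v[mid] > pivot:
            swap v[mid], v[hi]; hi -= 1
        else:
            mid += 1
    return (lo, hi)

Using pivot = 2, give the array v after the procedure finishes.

[2, 2, 2, 2, 3, 3, 3, 3, 3, 3, 3]

lo=0 mid=0 hi=10
2=2: mid=1
3>2: swap(1,10), hi=9 ⇒ [2, 3, 3, 2, 3, 2, 3, 2, 3, 3, 3]
3>2: swap(1,9), hi=8 ⇒ [2, 3, 3, 2, 3, 2, 3, 2, 3, 3, 3]
3>2: swap(1,8), hi=7 ⇒ [2, 3, 3, 2, 3, 2, 3, 2, 3, 3, 3]
3>2: swap(1,7), hi=6 ⇒ [2, 2, 3, 2, 3, 2, 3, 3, 3, 3, 3]
2=2: mid=2
3>2: swap(2,6), hi=5 ⇒ [2, 2, 3, 2, 3, 2, 3, 3, 3, 3, 3]
3>2: swap(2,5), hi=4 ⇒ [2, 2, 2, 2, 3, 3, 3, 3, 3, 3, 3]
2=2: mid=3
2=2: mid=4
3>2: swap(4,4), hi=3 ⇒ [2, 2, 2, 2, 3, 3, 3, 3, 3, 3, 3]
done. lo=0 hi=3; v=[2, 2, 2, 2, 3, 3, 3, 3, 3, 3, 3]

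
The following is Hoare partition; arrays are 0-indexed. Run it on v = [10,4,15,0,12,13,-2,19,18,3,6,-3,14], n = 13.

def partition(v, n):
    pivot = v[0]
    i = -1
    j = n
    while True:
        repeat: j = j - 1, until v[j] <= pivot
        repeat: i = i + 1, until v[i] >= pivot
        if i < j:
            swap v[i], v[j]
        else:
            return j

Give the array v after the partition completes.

pivot=10
j stops at 11 (-3), i stops at 0 (10); swap ⇒ [-3,4,15,0,12,13,-2,19,18,3,6,10,14]
j stops at 10 (6), i stops at 2 (15); swap ⇒ [-3,4,6,0,12,13,-2,19,18,3,15,10,14]
j stops at 9 (3), i stops at 4 (12); swap ⇒ [-3,4,6,0,3,13,-2,19,18,12,15,10,14]
j stops at 6 (-2), i stops at 5 (13); swap ⇒ [-3,4,6,0,3,-2,13,19,18,12,15,10,14]
j stops at 5, i stops at 6; i≥j ⇒ return 5. v=[-3,4,6,0,3,-2,13,19,18,12,15,10,14]

[-3,4,6,0,3,-2,13,19,18,12,15,10,14]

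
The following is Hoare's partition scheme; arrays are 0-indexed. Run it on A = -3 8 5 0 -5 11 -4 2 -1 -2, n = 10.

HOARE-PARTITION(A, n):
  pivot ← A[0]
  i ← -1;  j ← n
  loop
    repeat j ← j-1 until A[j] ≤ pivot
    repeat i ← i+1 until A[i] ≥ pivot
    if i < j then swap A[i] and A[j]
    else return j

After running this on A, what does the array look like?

-4 -5 5 0 8 11 -3 2 -1 -2

pivot=-3
j stops at 6 (-4), i stops at 0 (-3); swap ⇒ -4 8 5 0 -5 11 -3 2 -1 -2
j stops at 4 (-5), i stops at 1 (8); swap ⇒ -4 -5 5 0 8 11 -3 2 -1 -2
j stops at 1, i stops at 2; i≥j ⇒ return 1. A=-4 -5 5 0 8 11 -3 2 -1 -2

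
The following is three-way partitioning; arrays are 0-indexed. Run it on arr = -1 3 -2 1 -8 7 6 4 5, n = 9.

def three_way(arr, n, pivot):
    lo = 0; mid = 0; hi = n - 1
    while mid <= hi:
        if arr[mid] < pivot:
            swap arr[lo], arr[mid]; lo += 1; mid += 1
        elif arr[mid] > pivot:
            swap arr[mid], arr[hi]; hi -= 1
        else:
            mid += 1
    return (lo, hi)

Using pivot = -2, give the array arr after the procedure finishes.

-8 -2 1 3 7 6 4 5 -1

lo=0 mid=0 hi=8
-1>-2: swap(0,8), hi=7 ⇒ 5 3 -2 1 -8 7 6 4 -1
5>-2: swap(0,7), hi=6 ⇒ 4 3 -2 1 -8 7 6 5 -1
4>-2: swap(0,6), hi=5 ⇒ 6 3 -2 1 -8 7 4 5 -1
6>-2: swap(0,5), hi=4 ⇒ 7 3 -2 1 -8 6 4 5 -1
7>-2: swap(0,4), hi=3 ⇒ -8 3 -2 1 7 6 4 5 -1
-8<-2: swap(0,0), lo=1 mid=1 ⇒ -8 3 -2 1 7 6 4 5 -1
3>-2: swap(1,3), hi=2 ⇒ -8 1 -2 3 7 6 4 5 -1
1>-2: swap(1,2), hi=1 ⇒ -8 -2 1 3 7 6 4 5 -1
-2=-2: mid=2
done. lo=1 hi=1; arr=-8 -2 1 3 7 6 4 5 -1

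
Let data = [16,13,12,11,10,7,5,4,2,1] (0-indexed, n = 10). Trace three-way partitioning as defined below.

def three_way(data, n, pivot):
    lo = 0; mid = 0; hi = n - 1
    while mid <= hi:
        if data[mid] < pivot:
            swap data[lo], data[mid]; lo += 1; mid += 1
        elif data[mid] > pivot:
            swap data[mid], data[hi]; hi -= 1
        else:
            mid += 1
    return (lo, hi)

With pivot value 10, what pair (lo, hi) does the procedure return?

(5, 5)

lo=0 mid=0 hi=9
16>10: swap(0,9), hi=8 ⇒ [1,13,12,11,10,7,5,4,2,16]
1<10: swap(0,0), lo=1 mid=1 ⇒ [1,13,12,11,10,7,5,4,2,16]
13>10: swap(1,8), hi=7 ⇒ [1,2,12,11,10,7,5,4,13,16]
2<10: swap(1,1), lo=2 mid=2 ⇒ [1,2,12,11,10,7,5,4,13,16]
12>10: swap(2,7), hi=6 ⇒ [1,2,4,11,10,7,5,12,13,16]
4<10: swap(2,2), lo=3 mid=3 ⇒ [1,2,4,11,10,7,5,12,13,16]
11>10: swap(3,6), hi=5 ⇒ [1,2,4,5,10,7,11,12,13,16]
5<10: swap(3,3), lo=4 mid=4 ⇒ [1,2,4,5,10,7,11,12,13,16]
10=10: mid=5
7<10: swap(4,5), lo=5 mid=6 ⇒ [1,2,4,5,7,10,11,12,13,16]
done. lo=5 hi=5; data=[1,2,4,5,7,10,11,12,13,16]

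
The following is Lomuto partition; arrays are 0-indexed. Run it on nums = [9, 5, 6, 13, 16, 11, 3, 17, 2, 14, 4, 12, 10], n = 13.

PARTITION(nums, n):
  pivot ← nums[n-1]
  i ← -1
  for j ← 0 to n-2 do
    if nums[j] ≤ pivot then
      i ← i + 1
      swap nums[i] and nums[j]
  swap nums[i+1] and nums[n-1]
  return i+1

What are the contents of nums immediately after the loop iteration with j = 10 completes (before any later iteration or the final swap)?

[9, 5, 6, 3, 2, 4, 13, 17, 16, 14, 11, 12, 10]

pivot=10, i=-1
j=0: 9≤10, i=0, swap(0,0) ⇒ [9, 5, 6, 13, 16, 11, 3, 17, 2, 14, 4, 12, 10]
j=1: 5≤10, i=1, swap(1,1) ⇒ [9, 5, 6, 13, 16, 11, 3, 17, 2, 14, 4, 12, 10]
j=2: 6≤10, i=2, swap(2,2) ⇒ [9, 5, 6, 13, 16, 11, 3, 17, 2, 14, 4, 12, 10]
j=3: 13>10, skip
j=4: 16>10, skip
j=5: 11>10, skip
j=6: 3≤10, i=3, swap(3,6) ⇒ [9, 5, 6, 3, 16, 11, 13, 17, 2, 14, 4, 12, 10]
j=7: 17>10, skip
j=8: 2≤10, i=4, swap(4,8) ⇒ [9, 5, 6, 3, 2, 11, 13, 17, 16, 14, 4, 12, 10]
j=9: 14>10, skip
j=10: 4≤10, i=5, swap(5,10) ⇒ [9, 5, 6, 3, 2, 4, 13, 17, 16, 14, 11, 12, 10]
(after j=10) nums = [9, 5, 6, 3, 2, 4, 13, 17, 16, 14, 11, 12, 10]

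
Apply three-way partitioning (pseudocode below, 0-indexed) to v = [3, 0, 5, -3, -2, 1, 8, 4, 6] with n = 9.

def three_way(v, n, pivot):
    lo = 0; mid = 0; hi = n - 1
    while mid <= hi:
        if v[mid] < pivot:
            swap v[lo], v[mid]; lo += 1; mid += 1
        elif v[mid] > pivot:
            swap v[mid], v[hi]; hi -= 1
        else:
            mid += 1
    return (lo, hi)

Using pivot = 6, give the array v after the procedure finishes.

pivot = 6; lo=0, mid=0, hi=8
v[mid]=3<6: swap v[0],v[0]; lo=1,mid=1 → [3, 0, 5, -3, -2, 1, 8, 4, 6]
v[mid]=0<6: swap v[1],v[1]; lo=2,mid=2 → [3, 0, 5, -3, -2, 1, 8, 4, 6]
v[mid]=5<6: swap v[2],v[2]; lo=3,mid=3 → [3, 0, 5, -3, -2, 1, 8, 4, 6]
v[mid]=-3<6: swap v[3],v[3]; lo=4,mid=4 → [3, 0, 5, -3, -2, 1, 8, 4, 6]
v[mid]=-2<6: swap v[4],v[4]; lo=5,mid=5 → [3, 0, 5, -3, -2, 1, 8, 4, 6]
v[mid]=1<6: swap v[5],v[5]; lo=6,mid=6 → [3, 0, 5, -3, -2, 1, 8, 4, 6]
v[mid]=8>6: swap v[6],v[8]; hi=7 → [3, 0, 5, -3, -2, 1, 6, 4, 8]
v[mid]=6=6: mid=7
v[mid]=4<6: swap v[6],v[7]; lo=7,mid=8 → [3, 0, 5, -3, -2, 1, 4, 6, 8]
end: lo=7, hi=7; v = [3, 0, 5, -3, -2, 1, 4, 6, 8]

[3, 0, 5, -3, -2, 1, 4, 6, 8]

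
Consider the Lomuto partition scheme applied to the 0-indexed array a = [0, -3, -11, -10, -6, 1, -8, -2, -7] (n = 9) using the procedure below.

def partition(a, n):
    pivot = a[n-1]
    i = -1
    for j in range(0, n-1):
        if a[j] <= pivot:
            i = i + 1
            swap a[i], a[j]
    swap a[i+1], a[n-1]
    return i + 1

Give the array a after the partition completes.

[-11, -10, -8, -7, -6, 1, 0, -2, -3]

pivot=-7, i=-1
j=0: 0>-7, skip
j=1: -3>-7, skip
j=2: -11≤-7, i=0, swap(0,2) ⇒ [-11, -3, 0, -10, -6, 1, -8, -2, -7]
j=3: -10≤-7, i=1, swap(1,3) ⇒ [-11, -10, 0, -3, -6, 1, -8, -2, -7]
j=4: -6>-7, skip
j=5: 1>-7, skip
j=6: -8≤-7, i=2, swap(2,6) ⇒ [-11, -10, -8, -3, -6, 1, 0, -2, -7]
j=7: -2>-7, skip
swap(3,8) ⇒ [-11, -10, -8, -7, -6, 1, 0, -2, -3]; return 3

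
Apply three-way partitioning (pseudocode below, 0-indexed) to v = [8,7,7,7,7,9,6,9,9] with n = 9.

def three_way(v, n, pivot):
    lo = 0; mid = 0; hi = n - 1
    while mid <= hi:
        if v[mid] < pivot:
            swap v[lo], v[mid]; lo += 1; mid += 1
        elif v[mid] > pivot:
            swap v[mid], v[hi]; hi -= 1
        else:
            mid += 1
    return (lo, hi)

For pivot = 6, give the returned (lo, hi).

(0, 0)

lo=0 mid=0 hi=8
8>6: swap(0,8), hi=7 ⇒ [9,7,7,7,7,9,6,9,8]
9>6: swap(0,7), hi=6 ⇒ [9,7,7,7,7,9,6,9,8]
9>6: swap(0,6), hi=5 ⇒ [6,7,7,7,7,9,9,9,8]
6=6: mid=1
7>6: swap(1,5), hi=4 ⇒ [6,9,7,7,7,7,9,9,8]
9>6: swap(1,4), hi=3 ⇒ [6,7,7,7,9,7,9,9,8]
7>6: swap(1,3), hi=2 ⇒ [6,7,7,7,9,7,9,9,8]
7>6: swap(1,2), hi=1 ⇒ [6,7,7,7,9,7,9,9,8]
7>6: swap(1,1), hi=0 ⇒ [6,7,7,7,9,7,9,9,8]
done. lo=0 hi=0; v=[6,7,7,7,9,7,9,9,8]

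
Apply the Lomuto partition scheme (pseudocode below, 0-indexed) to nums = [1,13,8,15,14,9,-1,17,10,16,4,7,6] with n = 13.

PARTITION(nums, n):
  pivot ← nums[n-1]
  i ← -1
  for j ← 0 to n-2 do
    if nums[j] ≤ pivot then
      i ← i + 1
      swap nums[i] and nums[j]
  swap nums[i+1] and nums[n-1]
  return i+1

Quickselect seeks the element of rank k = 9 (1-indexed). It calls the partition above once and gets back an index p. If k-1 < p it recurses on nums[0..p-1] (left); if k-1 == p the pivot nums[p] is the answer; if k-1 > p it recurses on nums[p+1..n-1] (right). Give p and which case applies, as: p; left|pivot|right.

3; right

pivot = nums[12] = 6; i = -1
j=0: nums[0]=1 ≤ 6 → i=0, swap nums[0],nums[0] (no change) → [1,13,8,15,14,9,-1,17,10,16,4,7,6]
j=1: nums[1]=13 > 6 → no swap
j=2: nums[2]=8 > 6 → no swap
j=3: nums[3]=15 > 6 → no swap
j=4: nums[4]=14 > 6 → no swap
j=5: nums[5]=9 > 6 → no swap
j=6: nums[6]=-1 ≤ 6 → i=1, swap nums[1],nums[6] → [1,-1,8,15,14,9,13,17,10,16,4,7,6]
j=7: nums[7]=17 > 6 → no swap
j=8: nums[8]=10 > 6 → no swap
j=9: nums[9]=16 > 6 → no swap
j=10: nums[10]=4 ≤ 6 → i=2, swap nums[2],nums[10] → [1,-1,4,15,14,9,13,17,10,16,8,7,6]
j=11: nums[11]=7 > 6 → no swap
final swap nums[3],nums[12] → [1,-1,4,6,14,9,13,17,10,16,8,7,15]; return 3
p = 3; k-1 = 8 > 3 ⇒ right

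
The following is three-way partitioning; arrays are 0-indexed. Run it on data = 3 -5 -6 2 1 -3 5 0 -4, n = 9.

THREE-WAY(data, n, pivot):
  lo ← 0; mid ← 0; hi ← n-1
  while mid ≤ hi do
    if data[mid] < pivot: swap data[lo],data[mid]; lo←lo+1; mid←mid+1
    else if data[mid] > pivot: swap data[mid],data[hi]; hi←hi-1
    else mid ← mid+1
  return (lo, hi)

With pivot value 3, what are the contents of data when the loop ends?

-5 -6 2 1 -3 -4 0 3 5

lo=0 mid=0 hi=8
3=3: mid=1
-5<3: swap(0,1), lo=1 mid=2 ⇒ -5 3 -6 2 1 -3 5 0 -4
-6<3: swap(1,2), lo=2 mid=3 ⇒ -5 -6 3 2 1 -3 5 0 -4
2<3: swap(2,3), lo=3 mid=4 ⇒ -5 -6 2 3 1 -3 5 0 -4
1<3: swap(3,4), lo=4 mid=5 ⇒ -5 -6 2 1 3 -3 5 0 -4
-3<3: swap(4,5), lo=5 mid=6 ⇒ -5 -6 2 1 -3 3 5 0 -4
5>3: swap(6,8), hi=7 ⇒ -5 -6 2 1 -3 3 -4 0 5
-4<3: swap(5,6), lo=6 mid=7 ⇒ -5 -6 2 1 -3 -4 3 0 5
0<3: swap(6,7), lo=7 mid=8 ⇒ -5 -6 2 1 -3 -4 0 3 5
done. lo=7 hi=7; data=-5 -6 2 1 -3 -4 0 3 5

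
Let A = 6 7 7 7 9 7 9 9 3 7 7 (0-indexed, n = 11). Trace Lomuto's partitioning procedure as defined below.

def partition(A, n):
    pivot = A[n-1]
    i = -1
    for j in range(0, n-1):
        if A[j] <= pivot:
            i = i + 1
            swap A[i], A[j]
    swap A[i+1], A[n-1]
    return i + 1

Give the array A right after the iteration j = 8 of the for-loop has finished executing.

pivot = A[10] = 7; i = -1
j=0: A[0]=6 ≤ 7 → i=0, swap A[0],A[0] (no change) → 6 7 7 7 9 7 9 9 3 7 7
j=1: A[1]=7 ≤ 7 → i=1, swap A[1],A[1] (no change) → 6 7 7 7 9 7 9 9 3 7 7
j=2: A[2]=7 ≤ 7 → i=2, swap A[2],A[2] (no change) → 6 7 7 7 9 7 9 9 3 7 7
j=3: A[3]=7 ≤ 7 → i=3, swap A[3],A[3] (no change) → 6 7 7 7 9 7 9 9 3 7 7
j=4: A[4]=9 > 7 → no swap
j=5: A[5]=7 ≤ 7 → i=4, swap A[4],A[5] → 6 7 7 7 7 9 9 9 3 7 7
j=6: A[6]=9 > 7 → no swap
j=7: A[7]=9 > 7 → no swap
j=8: A[8]=3 ≤ 7 → i=5, swap A[5],A[8] → 6 7 7 7 7 3 9 9 9 7 7
(after j=8) A = 6 7 7 7 7 3 9 9 9 7 7

6 7 7 7 7 3 9 9 9 7 7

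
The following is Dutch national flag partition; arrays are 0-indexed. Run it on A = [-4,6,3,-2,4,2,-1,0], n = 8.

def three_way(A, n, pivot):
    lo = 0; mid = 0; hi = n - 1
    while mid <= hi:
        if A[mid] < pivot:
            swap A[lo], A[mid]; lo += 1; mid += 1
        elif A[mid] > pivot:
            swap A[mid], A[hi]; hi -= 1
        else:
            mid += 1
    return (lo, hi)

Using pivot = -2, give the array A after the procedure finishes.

pivot = -2; lo=0, mid=0, hi=7
A[mid]=-4<-2: swap A[0],A[0]; lo=1,mid=1 → [-4,6,3,-2,4,2,-1,0]
A[mid]=6>-2: swap A[1],A[7]; hi=6 → [-4,0,3,-2,4,2,-1,6]
A[mid]=0>-2: swap A[1],A[6]; hi=5 → [-4,-1,3,-2,4,2,0,6]
A[mid]=-1>-2: swap A[1],A[5]; hi=4 → [-4,2,3,-2,4,-1,0,6]
A[mid]=2>-2: swap A[1],A[4]; hi=3 → [-4,4,3,-2,2,-1,0,6]
A[mid]=4>-2: swap A[1],A[3]; hi=2 → [-4,-2,3,4,2,-1,0,6]
A[mid]=-2=-2: mid=2
A[mid]=3>-2: swap A[2],A[2]; hi=1 → [-4,-2,3,4,2,-1,0,6]
end: lo=1, hi=1; A = [-4,-2,3,4,2,-1,0,6]

[-4,-2,3,4,2,-1,0,6]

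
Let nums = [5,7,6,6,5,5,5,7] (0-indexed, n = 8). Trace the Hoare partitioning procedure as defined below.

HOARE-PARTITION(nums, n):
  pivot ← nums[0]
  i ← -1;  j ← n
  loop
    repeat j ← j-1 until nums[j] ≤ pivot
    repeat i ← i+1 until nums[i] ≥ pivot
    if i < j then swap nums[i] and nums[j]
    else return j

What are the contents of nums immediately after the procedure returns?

pivot=5
j stops at 6 (5), i stops at 0 (5); swap ⇒ [5,7,6,6,5,5,5,7]
j stops at 5 (5), i stops at 1 (7); swap ⇒ [5,5,6,6,5,7,5,7]
j stops at 4 (5), i stops at 2 (6); swap ⇒ [5,5,5,6,6,7,5,7]
j stops at 2, i stops at 3; i≥j ⇒ return 2. nums=[5,5,5,6,6,7,5,7]

[5,5,5,6,6,7,5,7]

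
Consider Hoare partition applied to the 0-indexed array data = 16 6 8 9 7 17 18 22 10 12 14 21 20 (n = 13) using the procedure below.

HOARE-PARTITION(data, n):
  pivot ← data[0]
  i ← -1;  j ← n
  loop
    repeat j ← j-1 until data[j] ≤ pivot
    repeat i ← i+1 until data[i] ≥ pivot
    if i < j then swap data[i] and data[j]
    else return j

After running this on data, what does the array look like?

pivot = data[0] = 16; i = -1, j = 13
j→10 (data[10]=14≤16), i→0 (data[0]=16≥16); i<j, swap → 14 6 8 9 7 17 18 22 10 12 16 21 20
j→9 (data[9]=12≤16), i→5 (data[5]=17≥16); i<j, swap → 14 6 8 9 7 12 18 22 10 17 16 21 20
j→8 (data[8]=10≤16), i→6 (data[6]=18≥16); i<j, swap → 14 6 8 9 7 12 10 22 18 17 16 21 20
j→6, i→7; i≥j, return j=6. data = 14 6 8 9 7 12 10 22 18 17 16 21 20

14 6 8 9 7 12 10 22 18 17 16 21 20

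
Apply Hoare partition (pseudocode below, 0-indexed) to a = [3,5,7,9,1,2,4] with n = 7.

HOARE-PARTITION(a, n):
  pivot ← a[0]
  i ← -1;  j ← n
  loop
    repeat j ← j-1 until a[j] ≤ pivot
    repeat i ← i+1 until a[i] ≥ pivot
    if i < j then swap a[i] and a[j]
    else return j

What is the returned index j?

1

pivot=3
j stops at 5 (2), i stops at 0 (3); swap ⇒ [2,5,7,9,1,3,4]
j stops at 4 (1), i stops at 1 (5); swap ⇒ [2,1,7,9,5,3,4]
j stops at 1, i stops at 2; i≥j ⇒ return 1. a=[2,1,7,9,5,3,4]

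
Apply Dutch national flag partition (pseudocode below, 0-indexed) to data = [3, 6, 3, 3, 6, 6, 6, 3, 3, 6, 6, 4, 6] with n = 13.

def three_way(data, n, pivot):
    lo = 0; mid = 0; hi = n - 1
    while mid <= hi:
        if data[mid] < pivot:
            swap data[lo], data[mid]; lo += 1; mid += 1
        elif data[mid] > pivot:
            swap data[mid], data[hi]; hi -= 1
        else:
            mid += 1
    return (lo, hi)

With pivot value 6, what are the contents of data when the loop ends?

pivot = 6; lo=0, mid=0, hi=12
data[mid]=3<6: swap data[0],data[0]; lo=1,mid=1 → [3, 6, 3, 3, 6, 6, 6, 3, 3, 6, 6, 4, 6]
data[mid]=6=6: mid=2
data[mid]=3<6: swap data[1],data[2]; lo=2,mid=3 → [3, 3, 6, 3, 6, 6, 6, 3, 3, 6, 6, 4, 6]
data[mid]=3<6: swap data[2],data[3]; lo=3,mid=4 → [3, 3, 3, 6, 6, 6, 6, 3, 3, 6, 6, 4, 6]
data[mid]=6=6: mid=5
data[mid]=6=6: mid=6
data[mid]=6=6: mid=7
data[mid]=3<6: swap data[3],data[7]; lo=4,mid=8 → [3, 3, 3, 3, 6, 6, 6, 6, 3, 6, 6, 4, 6]
data[mid]=3<6: swap data[4],data[8]; lo=5,mid=9 → [3, 3, 3, 3, 3, 6, 6, 6, 6, 6, 6, 4, 6]
data[mid]=6=6: mid=10
data[mid]=6=6: mid=11
data[mid]=4<6: swap data[5],data[11]; lo=6,mid=12 → [3, 3, 3, 3, 3, 4, 6, 6, 6, 6, 6, 6, 6]
data[mid]=6=6: mid=13
end: lo=6, hi=12; data = [3, 3, 3, 3, 3, 4, 6, 6, 6, 6, 6, 6, 6]

[3, 3, 3, 3, 3, 4, 6, 6, 6, 6, 6, 6, 6]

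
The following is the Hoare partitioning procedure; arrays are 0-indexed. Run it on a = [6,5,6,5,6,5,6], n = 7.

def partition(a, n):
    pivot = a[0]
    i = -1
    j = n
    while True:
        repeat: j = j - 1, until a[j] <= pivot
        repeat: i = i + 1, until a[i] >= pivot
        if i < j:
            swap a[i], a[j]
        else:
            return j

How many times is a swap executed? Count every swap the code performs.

2

pivot=6
j stops at 6 (6), i stops at 0 (6); swap ⇒ [6,5,6,5,6,5,6]
j stops at 5 (5), i stops at 2 (6); swap ⇒ [6,5,5,5,6,6,6]
j stops at 4, i stops at 4; i≥j ⇒ return 4. a=[6,5,5,5,6,6,6]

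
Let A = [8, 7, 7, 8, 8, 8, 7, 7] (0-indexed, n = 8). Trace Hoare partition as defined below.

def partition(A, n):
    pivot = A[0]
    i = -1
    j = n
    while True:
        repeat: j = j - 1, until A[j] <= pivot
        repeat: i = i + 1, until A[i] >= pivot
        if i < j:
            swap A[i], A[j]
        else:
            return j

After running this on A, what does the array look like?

[7, 7, 7, 7, 8, 8, 8, 8]

pivot = A[0] = 8; i = -1, j = 8
j→7 (A[7]=7≤8), i→0 (A[0]=8≥8); i<j, swap → [7, 7, 7, 8, 8, 8, 7, 8]
j→6 (A[6]=7≤8), i→3 (A[3]=8≥8); i<j, swap → [7, 7, 7, 7, 8, 8, 8, 8]
j→5 (A[5]=8≤8), i→4 (A[4]=8≥8); i<j, swap → [7, 7, 7, 7, 8, 8, 8, 8]
j→4, i→5; i≥j, return j=4. A = [7, 7, 7, 7, 8, 8, 8, 8]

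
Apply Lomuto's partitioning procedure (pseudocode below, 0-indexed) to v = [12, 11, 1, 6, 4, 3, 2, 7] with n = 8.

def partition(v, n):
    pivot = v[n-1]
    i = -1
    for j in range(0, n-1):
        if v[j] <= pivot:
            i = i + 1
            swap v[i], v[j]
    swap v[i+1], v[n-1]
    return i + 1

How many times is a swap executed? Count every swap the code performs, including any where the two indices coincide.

pivot=7, i=-1
j=0: 12>7, skip
j=1: 11>7, skip
j=2: 1≤7, i=0, swap(0,2) ⇒ [1, 11, 12, 6, 4, 3, 2, 7]
j=3: 6≤7, i=1, swap(1,3) ⇒ [1, 6, 12, 11, 4, 3, 2, 7]
j=4: 4≤7, i=2, swap(2,4) ⇒ [1, 6, 4, 11, 12, 3, 2, 7]
j=5: 3≤7, i=3, swap(3,5) ⇒ [1, 6, 4, 3, 12, 11, 2, 7]
j=6: 2≤7, i=4, swap(4,6) ⇒ [1, 6, 4, 3, 2, 11, 12, 7]
swap(5,7) ⇒ [1, 6, 4, 3, 2, 7, 12, 11]; return 5

6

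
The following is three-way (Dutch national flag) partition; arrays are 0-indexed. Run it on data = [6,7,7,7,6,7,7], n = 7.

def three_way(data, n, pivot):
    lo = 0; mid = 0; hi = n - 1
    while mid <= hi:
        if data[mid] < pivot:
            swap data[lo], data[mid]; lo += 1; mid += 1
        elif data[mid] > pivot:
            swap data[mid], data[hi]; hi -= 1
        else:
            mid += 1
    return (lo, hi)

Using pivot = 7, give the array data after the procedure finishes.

[6,6,7,7,7,7,7]

pivot = 7; lo=0, mid=0, hi=6
data[mid]=6<7: swap data[0],data[0]; lo=1,mid=1 → [6,7,7,7,6,7,7]
data[mid]=7=7: mid=2
data[mid]=7=7: mid=3
data[mid]=7=7: mid=4
data[mid]=6<7: swap data[1],data[4]; lo=2,mid=5 → [6,6,7,7,7,7,7]
data[mid]=7=7: mid=6
data[mid]=7=7: mid=7
end: lo=2, hi=6; data = [6,6,7,7,7,7,7]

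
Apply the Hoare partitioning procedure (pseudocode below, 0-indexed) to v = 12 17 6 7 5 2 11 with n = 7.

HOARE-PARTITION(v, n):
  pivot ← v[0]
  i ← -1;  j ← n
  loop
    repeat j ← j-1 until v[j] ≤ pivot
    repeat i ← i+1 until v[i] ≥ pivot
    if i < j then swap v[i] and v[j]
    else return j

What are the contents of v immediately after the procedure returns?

pivot = v[0] = 12; i = -1, j = 7
j→6 (v[6]=11≤12), i→0 (v[0]=12≥12); i<j, swap → 11 17 6 7 5 2 12
j→5 (v[5]=2≤12), i→1 (v[1]=17≥12); i<j, swap → 11 2 6 7 5 17 12
j→4, i→5; i≥j, return j=4. v = 11 2 6 7 5 17 12

11 2 6 7 5 17 12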